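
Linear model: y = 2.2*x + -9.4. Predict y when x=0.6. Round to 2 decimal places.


y = 2.2 * 0.6 + (-9.4)
= 1.32 + (-9.4)
= -8.08

-8.08


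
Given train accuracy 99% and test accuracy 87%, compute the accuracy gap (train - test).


Gap = train_accuracy - test_accuracy
= 99 - 87
= 12%
This gap suggests the model is overfitting.

12


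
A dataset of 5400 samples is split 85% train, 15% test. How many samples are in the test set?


Train samples = 5400 * 85% = 4590
Test samples = 5400 - 4590
= 810

810


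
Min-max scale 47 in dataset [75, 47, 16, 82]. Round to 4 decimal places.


Min = 16, Max = 82
Range = 82 - 16 = 66
Scaled = (x - min) / (max - min)
= (47 - 16) / 66
= 31 / 66
= 0.4697

0.4697


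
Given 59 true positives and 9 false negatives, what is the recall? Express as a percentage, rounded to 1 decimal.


Recall = TP / (TP + FN) * 100
= 59 / (59 + 9)
= 59 / 68
= 0.8676
= 86.8%

86.8


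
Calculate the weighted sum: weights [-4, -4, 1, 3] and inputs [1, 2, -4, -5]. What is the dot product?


Element-wise products:
-4 * 1 = -4
-4 * 2 = -8
1 * -4 = -4
3 * -5 = -15
Sum = -4 + -8 + -4 + -15
= -31

-31


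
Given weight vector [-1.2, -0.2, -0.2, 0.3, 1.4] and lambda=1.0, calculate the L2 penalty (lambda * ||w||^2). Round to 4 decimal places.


Squaring each weight:
(-1.2)^2 = 1.44
(-0.2)^2 = 0.04
(-0.2)^2 = 0.04
0.3^2 = 0.09
1.4^2 = 1.96
Sum of squares = 3.57
Penalty = 1.0 * 3.57 = 3.5700

3.5700


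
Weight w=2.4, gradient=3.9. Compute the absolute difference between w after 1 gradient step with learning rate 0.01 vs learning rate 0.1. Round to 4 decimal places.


With lr=0.01: w_new = 2.4 - 0.01 * 3.9 = 2.361
With lr=0.1: w_new = 2.4 - 0.1 * 3.9 = 2.01
Absolute difference = |2.361 - 2.01|
= 0.3510

0.3510


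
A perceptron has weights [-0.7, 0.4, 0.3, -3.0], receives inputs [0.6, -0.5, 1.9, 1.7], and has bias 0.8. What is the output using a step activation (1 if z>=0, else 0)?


z = w . x + b
= -0.7*0.6 + 0.4*-0.5 + 0.3*1.9 + -3.0*1.7 + 0.8
= -0.42 + -0.2 + 0.57 + -5.1 + 0.8
= -5.15 + 0.8
= -4.35
Since z = -4.35 < 0, output = 0

0


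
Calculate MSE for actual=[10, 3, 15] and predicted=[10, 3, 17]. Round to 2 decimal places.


Differences: [0, 0, -2]
Squared errors: [0, 0, 4]
Sum of squared errors = 4
MSE = 4 / 3 = 1.33

1.33


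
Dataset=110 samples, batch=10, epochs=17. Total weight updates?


Iterations per epoch = 110 / 10 = 11
Total updates = iterations_per_epoch * epochs
= 11 * 17
= 187

187


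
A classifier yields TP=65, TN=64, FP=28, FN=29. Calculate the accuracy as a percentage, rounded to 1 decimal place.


Accuracy = (TP + TN) / (TP + TN + FP + FN) * 100
= (65 + 64) / (65 + 64 + 28 + 29)
= 129 / 186
= 0.6935
= 69.4%

69.4


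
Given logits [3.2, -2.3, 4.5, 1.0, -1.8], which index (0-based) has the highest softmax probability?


Softmax is a monotonic transformation, so it preserves the argmax.
We need to find the index of the maximum logit.
Index 0: 3.2
Index 1: -2.3
Index 2: 4.5
Index 3: 1.0
Index 4: -1.8
Maximum logit = 4.5 at index 2

2


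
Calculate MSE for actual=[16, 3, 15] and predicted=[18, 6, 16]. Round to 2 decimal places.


Differences: [-2, -3, -1]
Squared errors: [4, 9, 1]
Sum of squared errors = 14
MSE = 14 / 3 = 4.67

4.67


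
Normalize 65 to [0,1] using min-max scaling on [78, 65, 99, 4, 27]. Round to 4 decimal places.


Min = 4, Max = 99
Range = 99 - 4 = 95
Scaled = (x - min) / (max - min)
= (65 - 4) / 95
= 61 / 95
= 0.6421

0.6421


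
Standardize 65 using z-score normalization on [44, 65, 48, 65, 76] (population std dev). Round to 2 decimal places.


Mean = (44 + 65 + 48 + 65 + 76) / 5 = 59.6
Variance = sum((x_i - mean)^2) / n = 141.04
Std = sqrt(141.04) = 11.876
Z = (x - mean) / std
= (65 - 59.6) / 11.876
= 5.4 / 11.876
= 0.45

0.45


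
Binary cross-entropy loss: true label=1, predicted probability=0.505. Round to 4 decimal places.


For y=1: Loss = -log(p)
= -log(0.505)
= -(-0.6832)
= 0.6832

0.6832


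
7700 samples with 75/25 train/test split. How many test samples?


Train samples = 7700 * 75% = 5775
Test samples = 7700 - 5775
= 1925

1925


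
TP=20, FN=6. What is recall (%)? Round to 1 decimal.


Recall = TP / (TP + FN) * 100
= 20 / (20 + 6)
= 20 / 26
= 0.7692
= 76.9%

76.9


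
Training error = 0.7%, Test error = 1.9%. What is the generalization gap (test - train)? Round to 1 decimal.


Generalization gap = test_error - train_error
= 1.9 - 0.7
= 1.2%
A small gap suggests good generalization.

1.2


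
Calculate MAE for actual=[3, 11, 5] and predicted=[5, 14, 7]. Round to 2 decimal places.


Absolute errors: [2, 3, 2]
Sum of absolute errors = 7
MAE = 7 / 3 = 2.33

2.33


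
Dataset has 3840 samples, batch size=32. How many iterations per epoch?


Iterations per epoch = dataset_size / batch_size
= 3840 / 32
= 120

120


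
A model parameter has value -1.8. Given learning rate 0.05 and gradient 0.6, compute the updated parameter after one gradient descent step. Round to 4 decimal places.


w_new = w_old - lr * gradient
= -1.8 - 0.05 * 0.6
= -1.8 - (0.03)
= -1.8300

-1.8300


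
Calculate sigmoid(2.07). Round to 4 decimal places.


sigmoid(z) = 1 / (1 + exp(-z))
exp(-(2.07)) = exp(-2.07) = 0.1262
1 + 0.1262 = 1.1262
1 / 1.1262 = 0.8880

0.8880


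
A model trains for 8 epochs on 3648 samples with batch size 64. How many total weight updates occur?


Iterations per epoch = 3648 / 64 = 57
Total updates = iterations_per_epoch * epochs
= 57 * 8
= 456

456


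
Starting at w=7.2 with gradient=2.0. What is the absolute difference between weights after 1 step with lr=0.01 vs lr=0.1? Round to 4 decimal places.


With lr=0.01: w_new = 7.2 - 0.01 * 2.0 = 7.18
With lr=0.1: w_new = 7.2 - 0.1 * 2.0 = 7.0
Absolute difference = |7.18 - 7.0|
= 0.1800

0.1800


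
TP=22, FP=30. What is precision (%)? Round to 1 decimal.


Precision = TP / (TP + FP) * 100
= 22 / (22 + 30)
= 22 / 52
= 0.4231
= 42.3%

42.3


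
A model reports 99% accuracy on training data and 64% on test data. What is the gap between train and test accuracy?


Gap = train_accuracy - test_accuracy
= 99 - 64
= 35%
This large gap strongly indicates overfitting.

35


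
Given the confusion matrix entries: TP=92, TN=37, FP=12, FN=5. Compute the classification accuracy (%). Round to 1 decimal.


Accuracy = (TP + TN) / (TP + TN + FP + FN) * 100
= (92 + 37) / (92 + 37 + 12 + 5)
= 129 / 146
= 0.8836
= 88.4%

88.4


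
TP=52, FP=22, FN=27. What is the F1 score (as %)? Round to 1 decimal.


Precision = TP / (TP + FP) = 52 / 74 = 0.7027
Recall = TP / (TP + FN) = 52 / 79 = 0.6582
F1 = 2 * P * R / (P + R)
= 2 * 0.7027 * 0.6582 / (0.7027 + 0.6582)
= 0.9251 / 1.3609
= 0.6797
As percentage: 68.0%

68.0


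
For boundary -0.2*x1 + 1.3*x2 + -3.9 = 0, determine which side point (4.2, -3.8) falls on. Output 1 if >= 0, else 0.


Compute -0.2 * 4.2 + 1.3 * -3.8 + -3.9
= -0.84 + -4.94 + -3.9
= -9.68
Since -9.68 < 0, the point is on the negative side.

0


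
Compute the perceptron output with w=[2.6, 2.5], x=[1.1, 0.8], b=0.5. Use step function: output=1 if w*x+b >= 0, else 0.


z = w . x + b
= 2.6*1.1 + 2.5*0.8 + 0.5
= 2.86 + 2.0 + 0.5
= 4.86 + 0.5
= 5.36
Since z = 5.36 >= 0, output = 1

1


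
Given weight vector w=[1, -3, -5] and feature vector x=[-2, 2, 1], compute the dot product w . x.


Element-wise products:
1 * -2 = -2
-3 * 2 = -6
-5 * 1 = -5
Sum = -2 + -6 + -5
= -13

-13


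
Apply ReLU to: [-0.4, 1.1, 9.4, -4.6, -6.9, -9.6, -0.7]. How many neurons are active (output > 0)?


ReLU(x) = max(0, x) for each element:
ReLU(-0.4) = 0
ReLU(1.1) = 1.1
ReLU(9.4) = 9.4
ReLU(-4.6) = 0
ReLU(-6.9) = 0
ReLU(-9.6) = 0
ReLU(-0.7) = 0
Active neurons (>0): 2

2


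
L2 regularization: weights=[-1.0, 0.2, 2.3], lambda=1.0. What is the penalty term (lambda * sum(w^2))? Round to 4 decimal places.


Squaring each weight:
(-1.0)^2 = 1.0
0.2^2 = 0.04
2.3^2 = 5.29
Sum of squares = 6.33
Penalty = 1.0 * 6.33 = 6.3300

6.3300


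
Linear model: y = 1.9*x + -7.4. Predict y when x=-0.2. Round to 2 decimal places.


y = 1.9 * -0.2 + (-7.4)
= -0.38 + (-7.4)
= -7.78

-7.78


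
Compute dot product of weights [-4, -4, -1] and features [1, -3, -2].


Element-wise products:
-4 * 1 = -4
-4 * -3 = 12
-1 * -2 = 2
Sum = -4 + 12 + 2
= 10

10


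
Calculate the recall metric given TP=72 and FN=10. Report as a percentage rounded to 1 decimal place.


Recall = TP / (TP + FN) * 100
= 72 / (72 + 10)
= 72 / 82
= 0.878
= 87.8%

87.8


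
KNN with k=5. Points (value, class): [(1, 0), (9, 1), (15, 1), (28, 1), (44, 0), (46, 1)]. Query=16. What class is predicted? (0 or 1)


Distances from query 16:
Point 15 (class 1): distance = 1
Point 9 (class 1): distance = 7
Point 28 (class 1): distance = 12
Point 1 (class 0): distance = 15
Point 44 (class 0): distance = 28
K=5 nearest neighbors: classes = [1, 1, 1, 0, 0]
Votes for class 1: 3 / 5
Majority vote => class 1

1


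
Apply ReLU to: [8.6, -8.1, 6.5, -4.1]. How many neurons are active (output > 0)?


ReLU(x) = max(0, x) for each element:
ReLU(8.6) = 8.6
ReLU(-8.1) = 0
ReLU(6.5) = 6.5
ReLU(-4.1) = 0
Active neurons (>0): 2

2


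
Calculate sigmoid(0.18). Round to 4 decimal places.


sigmoid(z) = 1 / (1 + exp(-z))
exp(-(0.18)) = exp(-0.18) = 0.8353
1 + 0.8353 = 1.8353
1 / 1.8353 = 0.5449

0.5449


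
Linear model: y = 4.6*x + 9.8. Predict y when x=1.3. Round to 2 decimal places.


y = 4.6 * 1.3 + (9.8)
= 5.98 + (9.8)
= 15.78

15.78


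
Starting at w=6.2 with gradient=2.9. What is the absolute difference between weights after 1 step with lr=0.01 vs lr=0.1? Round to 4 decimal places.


With lr=0.01: w_new = 6.2 - 0.01 * 2.9 = 6.171
With lr=0.1: w_new = 6.2 - 0.1 * 2.9 = 5.91
Absolute difference = |6.171 - 5.91|
= 0.2610

0.2610


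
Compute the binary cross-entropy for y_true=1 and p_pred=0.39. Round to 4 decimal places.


For y=1: Loss = -log(p)
= -log(0.39)
= -(-0.9416)
= 0.9416

0.9416


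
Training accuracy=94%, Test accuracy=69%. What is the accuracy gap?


Gap = train_accuracy - test_accuracy
= 94 - 69
= 25%
This large gap strongly indicates overfitting.

25


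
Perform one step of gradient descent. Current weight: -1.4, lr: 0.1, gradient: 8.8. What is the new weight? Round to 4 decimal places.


w_new = w_old - lr * gradient
= -1.4 - 0.1 * 8.8
= -1.4 - (0.88)
= -2.2800

-2.2800


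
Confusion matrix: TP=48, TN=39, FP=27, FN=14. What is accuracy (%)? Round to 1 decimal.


Accuracy = (TP + TN) / (TP + TN + FP + FN) * 100
= (48 + 39) / (48 + 39 + 27 + 14)
= 87 / 128
= 0.6797
= 68.0%

68.0


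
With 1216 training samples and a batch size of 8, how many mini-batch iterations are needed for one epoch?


Iterations per epoch = dataset_size / batch_size
= 1216 / 8
= 152

152


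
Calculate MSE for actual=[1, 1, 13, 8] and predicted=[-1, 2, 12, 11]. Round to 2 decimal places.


Differences: [2, -1, 1, -3]
Squared errors: [4, 1, 1, 9]
Sum of squared errors = 15
MSE = 15 / 4 = 3.75

3.75


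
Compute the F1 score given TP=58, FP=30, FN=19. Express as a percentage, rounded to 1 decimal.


Precision = TP / (TP + FP) = 58 / 88 = 0.6591
Recall = TP / (TP + FN) = 58 / 77 = 0.7532
F1 = 2 * P * R / (P + R)
= 2 * 0.6591 * 0.7532 / (0.6591 + 0.7532)
= 0.9929 / 1.4123
= 0.703
As percentage: 70.3%

70.3


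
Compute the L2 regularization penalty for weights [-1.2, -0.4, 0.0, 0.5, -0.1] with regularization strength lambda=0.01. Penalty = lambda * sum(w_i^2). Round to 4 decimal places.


Squaring each weight:
(-1.2)^2 = 1.44
(-0.4)^2 = 0.16
0.0^2 = 0.0
0.5^2 = 0.25
(-0.1)^2 = 0.01
Sum of squares = 1.86
Penalty = 0.01 * 1.86 = 0.0186

0.0186


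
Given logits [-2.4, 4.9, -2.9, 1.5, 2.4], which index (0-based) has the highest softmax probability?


Softmax is a monotonic transformation, so it preserves the argmax.
We need to find the index of the maximum logit.
Index 0: -2.4
Index 1: 4.9
Index 2: -2.9
Index 3: 1.5
Index 4: 2.4
Maximum logit = 4.9 at index 1

1


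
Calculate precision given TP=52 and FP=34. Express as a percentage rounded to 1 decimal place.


Precision = TP / (TP + FP) * 100
= 52 / (52 + 34)
= 52 / 86
= 0.6047
= 60.5%

60.5


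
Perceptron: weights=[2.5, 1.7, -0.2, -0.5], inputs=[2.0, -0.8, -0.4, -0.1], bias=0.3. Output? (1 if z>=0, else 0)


z = w . x + b
= 2.5*2.0 + 1.7*-0.8 + -0.2*-0.4 + -0.5*-0.1 + 0.3
= 5.0 + -1.36 + 0.08 + 0.05 + 0.3
= 3.77 + 0.3
= 4.07
Since z = 4.07 >= 0, output = 1

1


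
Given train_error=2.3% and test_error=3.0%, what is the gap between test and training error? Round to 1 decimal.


Generalization gap = test_error - train_error
= 3.0 - 2.3
= 0.7%
A small gap suggests good generalization.

0.7


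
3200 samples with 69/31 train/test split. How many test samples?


Train samples = 3200 * 69% = 2208
Test samples = 3200 - 2208
= 992

992


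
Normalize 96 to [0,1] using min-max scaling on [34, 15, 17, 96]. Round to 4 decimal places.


Min = 15, Max = 96
Range = 96 - 15 = 81
Scaled = (x - min) / (max - min)
= (96 - 15) / 81
= 81 / 81
= 1.0000

1.0000


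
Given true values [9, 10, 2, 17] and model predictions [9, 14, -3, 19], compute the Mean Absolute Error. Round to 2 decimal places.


Absolute errors: [0, 4, 5, 2]
Sum of absolute errors = 11
MAE = 11 / 4 = 2.75

2.75


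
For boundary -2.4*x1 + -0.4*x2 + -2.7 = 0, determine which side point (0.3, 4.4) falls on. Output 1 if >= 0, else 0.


Compute -2.4 * 0.3 + -0.4 * 4.4 + -2.7
= -0.72 + -1.76 + -2.7
= -5.18
Since -5.18 < 0, the point is on the negative side.

0


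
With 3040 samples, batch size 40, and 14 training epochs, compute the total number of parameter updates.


Iterations per epoch = 3040 / 40 = 76
Total updates = iterations_per_epoch * epochs
= 76 * 14
= 1064

1064


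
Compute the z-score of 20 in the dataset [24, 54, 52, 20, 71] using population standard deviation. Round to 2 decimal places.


Mean = (24 + 54 + 52 + 20 + 71) / 5 = 44.2
Variance = sum((x_i - mean)^2) / n = 373.76
Std = sqrt(373.76) = 19.3329
Z = (x - mean) / std
= (20 - 44.2) / 19.3329
= -24.2 / 19.3329
= -1.25

-1.25


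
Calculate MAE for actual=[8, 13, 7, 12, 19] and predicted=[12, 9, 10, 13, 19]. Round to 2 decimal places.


Absolute errors: [4, 4, 3, 1, 0]
Sum of absolute errors = 12
MAE = 12 / 5 = 2.40

2.40


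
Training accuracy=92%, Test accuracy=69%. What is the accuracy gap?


Gap = train_accuracy - test_accuracy
= 92 - 69
= 23%
This large gap strongly indicates overfitting.

23


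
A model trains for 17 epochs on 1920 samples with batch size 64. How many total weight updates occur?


Iterations per epoch = 1920 / 64 = 30
Total updates = iterations_per_epoch * epochs
= 30 * 17
= 510

510


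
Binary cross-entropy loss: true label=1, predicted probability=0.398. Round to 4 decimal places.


For y=1: Loss = -log(p)
= -log(0.398)
= -(-0.9213)
= 0.9213

0.9213


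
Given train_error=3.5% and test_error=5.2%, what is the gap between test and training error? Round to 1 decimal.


Generalization gap = test_error - train_error
= 5.2 - 3.5
= 1.7%
A small gap suggests good generalization.

1.7


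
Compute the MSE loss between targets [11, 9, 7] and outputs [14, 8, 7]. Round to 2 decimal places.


Differences: [-3, 1, 0]
Squared errors: [9, 1, 0]
Sum of squared errors = 10
MSE = 10 / 3 = 3.33

3.33


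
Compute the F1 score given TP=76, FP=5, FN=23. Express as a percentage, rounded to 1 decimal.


Precision = TP / (TP + FP) = 76 / 81 = 0.9383
Recall = TP / (TP + FN) = 76 / 99 = 0.7677
F1 = 2 * P * R / (P + R)
= 2 * 0.9383 * 0.7677 / (0.9383 + 0.7677)
= 1.4406 / 1.7059
= 0.8444
As percentage: 84.4%

84.4


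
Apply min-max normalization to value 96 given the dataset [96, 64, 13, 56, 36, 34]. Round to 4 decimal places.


Min = 13, Max = 96
Range = 96 - 13 = 83
Scaled = (x - min) / (max - min)
= (96 - 13) / 83
= 83 / 83
= 1.0000

1.0000


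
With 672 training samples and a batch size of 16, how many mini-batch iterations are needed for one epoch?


Iterations per epoch = dataset_size / batch_size
= 672 / 16
= 42

42


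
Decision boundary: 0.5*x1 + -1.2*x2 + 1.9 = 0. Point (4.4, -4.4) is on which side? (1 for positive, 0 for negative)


Compute 0.5 * 4.4 + -1.2 * -4.4 + 1.9
= 2.2 + 5.28 + 1.9
= 9.38
Since 9.38 >= 0, the point is on the positive side.

1


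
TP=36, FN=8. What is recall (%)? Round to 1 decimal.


Recall = TP / (TP + FN) * 100
= 36 / (36 + 8)
= 36 / 44
= 0.8182
= 81.8%

81.8


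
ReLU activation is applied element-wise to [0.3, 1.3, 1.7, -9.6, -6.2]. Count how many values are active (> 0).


ReLU(x) = max(0, x) for each element:
ReLU(0.3) = 0.3
ReLU(1.3) = 1.3
ReLU(1.7) = 1.7
ReLU(-9.6) = 0
ReLU(-6.2) = 0
Active neurons (>0): 3

3


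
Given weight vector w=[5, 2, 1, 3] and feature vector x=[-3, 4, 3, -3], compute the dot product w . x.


Element-wise products:
5 * -3 = -15
2 * 4 = 8
1 * 3 = 3
3 * -3 = -9
Sum = -15 + 8 + 3 + -9
= -13

-13


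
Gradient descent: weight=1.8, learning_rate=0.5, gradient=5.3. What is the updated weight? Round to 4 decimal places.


w_new = w_old - lr * gradient
= 1.8 - 0.5 * 5.3
= 1.8 - (2.65)
= -0.8500

-0.8500


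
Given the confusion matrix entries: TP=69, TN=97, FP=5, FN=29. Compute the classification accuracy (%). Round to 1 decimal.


Accuracy = (TP + TN) / (TP + TN + FP + FN) * 100
= (69 + 97) / (69 + 97 + 5 + 29)
= 166 / 200
= 0.83
= 83.0%

83.0


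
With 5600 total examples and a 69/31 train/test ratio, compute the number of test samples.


Train samples = 5600 * 69% = 3864
Test samples = 5600 - 3864
= 1736

1736


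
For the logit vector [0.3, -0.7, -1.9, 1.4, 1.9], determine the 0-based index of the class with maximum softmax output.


Softmax is a monotonic transformation, so it preserves the argmax.
We need to find the index of the maximum logit.
Index 0: 0.3
Index 1: -0.7
Index 2: -1.9
Index 3: 1.4
Index 4: 1.9
Maximum logit = 1.9 at index 4

4


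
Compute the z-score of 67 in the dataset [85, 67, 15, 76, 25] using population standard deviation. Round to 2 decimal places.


Mean = (85 + 67 + 15 + 76 + 25) / 5 = 53.6
Variance = sum((x_i - mean)^2) / n = 795.04
Std = sqrt(795.04) = 28.1965
Z = (x - mean) / std
= (67 - 53.6) / 28.1965
= 13.4 / 28.1965
= 0.48

0.48


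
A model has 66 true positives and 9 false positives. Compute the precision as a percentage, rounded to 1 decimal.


Precision = TP / (TP + FP) * 100
= 66 / (66 + 9)
= 66 / 75
= 0.88
= 88.0%

88.0


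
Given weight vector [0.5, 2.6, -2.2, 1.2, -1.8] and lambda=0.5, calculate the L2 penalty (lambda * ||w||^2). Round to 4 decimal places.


Squaring each weight:
0.5^2 = 0.25
2.6^2 = 6.76
(-2.2)^2 = 4.84
1.2^2 = 1.44
(-1.8)^2 = 3.24
Sum of squares = 16.53
Penalty = 0.5 * 16.53 = 8.2650

8.2650


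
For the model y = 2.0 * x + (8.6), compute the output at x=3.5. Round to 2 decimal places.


y = 2.0 * 3.5 + (8.6)
= 7.0 + (8.6)
= 15.60

15.60


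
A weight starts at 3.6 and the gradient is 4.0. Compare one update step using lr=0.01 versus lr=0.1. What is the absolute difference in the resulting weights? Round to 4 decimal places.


With lr=0.01: w_new = 3.6 - 0.01 * 4.0 = 3.56
With lr=0.1: w_new = 3.6 - 0.1 * 4.0 = 3.2
Absolute difference = |3.56 - 3.2|
= 0.3600

0.3600


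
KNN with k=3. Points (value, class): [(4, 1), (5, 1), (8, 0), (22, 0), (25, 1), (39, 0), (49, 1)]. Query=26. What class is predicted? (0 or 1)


Distances from query 26:
Point 25 (class 1): distance = 1
Point 22 (class 0): distance = 4
Point 39 (class 0): distance = 13
K=3 nearest neighbors: classes = [1, 0, 0]
Votes for class 1: 1 / 3
Majority vote => class 0

0


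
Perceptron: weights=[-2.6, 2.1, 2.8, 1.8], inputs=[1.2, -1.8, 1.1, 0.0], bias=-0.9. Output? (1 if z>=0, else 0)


z = w . x + b
= -2.6*1.2 + 2.1*-1.8 + 2.8*1.1 + 1.8*0.0 + -0.9
= -3.12 + -3.78 + 3.08 + 0.0 + -0.9
= -3.82 + -0.9
= -4.72
Since z = -4.72 < 0, output = 0

0


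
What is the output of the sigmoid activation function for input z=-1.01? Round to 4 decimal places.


sigmoid(z) = 1 / (1 + exp(-z))
exp(-(-1.01)) = exp(1.01) = 2.7456
1 + 2.7456 = 3.7456
1 / 3.7456 = 0.2670

0.2670


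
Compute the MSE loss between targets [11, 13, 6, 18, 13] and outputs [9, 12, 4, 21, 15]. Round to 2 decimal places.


Differences: [2, 1, 2, -3, -2]
Squared errors: [4, 1, 4, 9, 4]
Sum of squared errors = 22
MSE = 22 / 5 = 4.40

4.40


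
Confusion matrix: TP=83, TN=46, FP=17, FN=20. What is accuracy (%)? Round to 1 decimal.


Accuracy = (TP + TN) / (TP + TN + FP + FN) * 100
= (83 + 46) / (83 + 46 + 17 + 20)
= 129 / 166
= 0.7771
= 77.7%

77.7


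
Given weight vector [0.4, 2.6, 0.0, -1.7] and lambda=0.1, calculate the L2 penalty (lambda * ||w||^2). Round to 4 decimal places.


Squaring each weight:
0.4^2 = 0.16
2.6^2 = 6.76
0.0^2 = 0.0
(-1.7)^2 = 2.89
Sum of squares = 9.81
Penalty = 0.1 * 9.81 = 0.9810

0.9810


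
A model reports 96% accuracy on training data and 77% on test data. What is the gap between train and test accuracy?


Gap = train_accuracy - test_accuracy
= 96 - 77
= 19%
This gap suggests the model is overfitting.

19


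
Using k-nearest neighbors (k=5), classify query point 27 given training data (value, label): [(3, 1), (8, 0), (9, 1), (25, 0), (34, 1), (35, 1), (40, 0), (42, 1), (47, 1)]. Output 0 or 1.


Distances from query 27:
Point 25 (class 0): distance = 2
Point 34 (class 1): distance = 7
Point 35 (class 1): distance = 8
Point 40 (class 0): distance = 13
Point 42 (class 1): distance = 15
K=5 nearest neighbors: classes = [0, 1, 1, 0, 1]
Votes for class 1: 3 / 5
Majority vote => class 1

1


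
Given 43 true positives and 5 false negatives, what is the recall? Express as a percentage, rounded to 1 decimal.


Recall = TP / (TP + FN) * 100
= 43 / (43 + 5)
= 43 / 48
= 0.8958
= 89.6%

89.6


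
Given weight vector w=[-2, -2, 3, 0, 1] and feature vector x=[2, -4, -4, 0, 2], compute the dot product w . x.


Element-wise products:
-2 * 2 = -4
-2 * -4 = 8
3 * -4 = -12
0 * 0 = 0
1 * 2 = 2
Sum = -4 + 8 + -12 + 0 + 2
= -6

-6


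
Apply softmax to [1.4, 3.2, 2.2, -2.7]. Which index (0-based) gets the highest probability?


Softmax is a monotonic transformation, so it preserves the argmax.
We need to find the index of the maximum logit.
Index 0: 1.4
Index 1: 3.2
Index 2: 2.2
Index 3: -2.7
Maximum logit = 3.2 at index 1

1


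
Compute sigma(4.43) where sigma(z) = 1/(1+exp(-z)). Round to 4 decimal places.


sigmoid(z) = 1 / (1 + exp(-z))
exp(-(4.43)) = exp(-4.43) = 0.0119
1 + 0.0119 = 1.0119
1 / 1.0119 = 0.9882

0.9882


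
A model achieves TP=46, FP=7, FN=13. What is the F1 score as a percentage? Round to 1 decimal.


Precision = TP / (TP + FP) = 46 / 53 = 0.8679
Recall = TP / (TP + FN) = 46 / 59 = 0.7797
F1 = 2 * P * R / (P + R)
= 2 * 0.8679 * 0.7797 / (0.8679 + 0.7797)
= 1.3534 / 1.6476
= 0.8214
As percentage: 82.1%

82.1


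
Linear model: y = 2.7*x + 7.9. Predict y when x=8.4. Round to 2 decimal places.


y = 2.7 * 8.4 + (7.9)
= 22.68 + (7.9)
= 30.58

30.58


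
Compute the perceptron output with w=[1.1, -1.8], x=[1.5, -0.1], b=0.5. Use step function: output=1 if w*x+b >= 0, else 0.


z = w . x + b
= 1.1*1.5 + -1.8*-0.1 + 0.5
= 1.65 + 0.18 + 0.5
= 1.83 + 0.5
= 2.33
Since z = 2.33 >= 0, output = 1

1


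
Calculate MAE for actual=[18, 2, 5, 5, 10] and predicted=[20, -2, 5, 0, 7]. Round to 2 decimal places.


Absolute errors: [2, 4, 0, 5, 3]
Sum of absolute errors = 14
MAE = 14 / 5 = 2.80

2.80


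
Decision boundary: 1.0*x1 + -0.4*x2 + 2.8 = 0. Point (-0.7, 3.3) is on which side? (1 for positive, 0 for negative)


Compute 1.0 * -0.7 + -0.4 * 3.3 + 2.8
= -0.7 + -1.32 + 2.8
= 0.78
Since 0.78 >= 0, the point is on the positive side.

1


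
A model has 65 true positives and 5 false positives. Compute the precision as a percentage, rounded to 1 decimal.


Precision = TP / (TP + FP) * 100
= 65 / (65 + 5)
= 65 / 70
= 0.9286
= 92.9%

92.9


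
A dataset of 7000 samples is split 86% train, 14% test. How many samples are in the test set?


Train samples = 7000 * 86% = 6020
Test samples = 7000 - 6020
= 980

980


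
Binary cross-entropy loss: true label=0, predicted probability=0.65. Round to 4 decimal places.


For y=0: Loss = -log(1-p)
= -log(1 - 0.65)
= -log(0.35)
= -(-1.0498)
= 1.0498

1.0498


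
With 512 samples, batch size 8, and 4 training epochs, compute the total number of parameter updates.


Iterations per epoch = 512 / 8 = 64
Total updates = iterations_per_epoch * epochs
= 64 * 4
= 256

256


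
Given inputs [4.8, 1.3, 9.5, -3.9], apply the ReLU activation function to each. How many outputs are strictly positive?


ReLU(x) = max(0, x) for each element:
ReLU(4.8) = 4.8
ReLU(1.3) = 1.3
ReLU(9.5) = 9.5
ReLU(-3.9) = 0
Active neurons (>0): 3

3


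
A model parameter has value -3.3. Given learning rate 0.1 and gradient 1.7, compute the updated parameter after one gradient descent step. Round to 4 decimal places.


w_new = w_old - lr * gradient
= -3.3 - 0.1 * 1.7
= -3.3 - (0.17)
= -3.4700

-3.4700


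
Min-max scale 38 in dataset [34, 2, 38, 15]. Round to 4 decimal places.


Min = 2, Max = 38
Range = 38 - 2 = 36
Scaled = (x - min) / (max - min)
= (38 - 2) / 36
= 36 / 36
= 1.0000

1.0000


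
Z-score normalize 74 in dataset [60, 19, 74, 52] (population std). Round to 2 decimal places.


Mean = (60 + 19 + 74 + 52) / 4 = 51.25
Variance = sum((x_i - mean)^2) / n = 408.6875
Std = sqrt(408.6875) = 20.216
Z = (x - mean) / std
= (74 - 51.25) / 20.216
= 22.75 / 20.216
= 1.13

1.13


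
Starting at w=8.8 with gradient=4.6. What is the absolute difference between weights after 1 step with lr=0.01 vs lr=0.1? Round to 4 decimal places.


With lr=0.01: w_new = 8.8 - 0.01 * 4.6 = 8.754
With lr=0.1: w_new = 8.8 - 0.1 * 4.6 = 8.34
Absolute difference = |8.754 - 8.34|
= 0.4140

0.4140


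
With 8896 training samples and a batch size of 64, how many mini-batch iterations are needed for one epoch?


Iterations per epoch = dataset_size / batch_size
= 8896 / 64
= 139

139


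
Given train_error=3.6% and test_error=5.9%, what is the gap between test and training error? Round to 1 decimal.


Generalization gap = test_error - train_error
= 5.9 - 3.6
= 2.3%
A moderate gap.

2.3


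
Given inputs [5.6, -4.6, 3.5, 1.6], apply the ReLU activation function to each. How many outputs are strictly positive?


ReLU(x) = max(0, x) for each element:
ReLU(5.6) = 5.6
ReLU(-4.6) = 0
ReLU(3.5) = 3.5
ReLU(1.6) = 1.6
Active neurons (>0): 3

3


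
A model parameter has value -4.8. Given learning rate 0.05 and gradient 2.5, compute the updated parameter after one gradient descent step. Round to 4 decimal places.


w_new = w_old - lr * gradient
= -4.8 - 0.05 * 2.5
= -4.8 - (0.125)
= -4.9250

-4.9250


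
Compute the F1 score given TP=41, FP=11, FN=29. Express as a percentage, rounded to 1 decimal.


Precision = TP / (TP + FP) = 41 / 52 = 0.7885
Recall = TP / (TP + FN) = 41 / 70 = 0.5857
F1 = 2 * P * R / (P + R)
= 2 * 0.7885 * 0.5857 / (0.7885 + 0.5857)
= 0.9236 / 1.3742
= 0.6721
As percentage: 67.2%

67.2


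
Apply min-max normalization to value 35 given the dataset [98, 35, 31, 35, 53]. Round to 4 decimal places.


Min = 31, Max = 98
Range = 98 - 31 = 67
Scaled = (x - min) / (max - min)
= (35 - 31) / 67
= 4 / 67
= 0.0597

0.0597


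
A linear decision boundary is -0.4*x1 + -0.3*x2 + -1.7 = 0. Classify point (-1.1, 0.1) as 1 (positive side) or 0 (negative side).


Compute -0.4 * -1.1 + -0.3 * 0.1 + -1.7
= 0.44 + -0.03 + -1.7
= -1.29
Since -1.29 < 0, the point is on the negative side.

0


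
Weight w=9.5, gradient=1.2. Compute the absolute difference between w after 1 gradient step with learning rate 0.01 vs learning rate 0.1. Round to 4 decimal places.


With lr=0.01: w_new = 9.5 - 0.01 * 1.2 = 9.488
With lr=0.1: w_new = 9.5 - 0.1 * 1.2 = 9.38
Absolute difference = |9.488 - 9.38|
= 0.1080

0.1080


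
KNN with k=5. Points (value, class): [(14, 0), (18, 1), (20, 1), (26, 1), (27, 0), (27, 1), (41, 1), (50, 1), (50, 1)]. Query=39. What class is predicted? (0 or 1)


Distances from query 39:
Point 41 (class 1): distance = 2
Point 50 (class 1): distance = 11
Point 50 (class 1): distance = 11
Point 27 (class 0): distance = 12
Point 27 (class 1): distance = 12
K=5 nearest neighbors: classes = [1, 1, 1, 0, 1]
Votes for class 1: 4 / 5
Majority vote => class 1

1


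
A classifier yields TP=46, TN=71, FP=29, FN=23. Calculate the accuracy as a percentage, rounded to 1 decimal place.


Accuracy = (TP + TN) / (TP + TN + FP + FN) * 100
= (46 + 71) / (46 + 71 + 29 + 23)
= 117 / 169
= 0.6923
= 69.2%

69.2


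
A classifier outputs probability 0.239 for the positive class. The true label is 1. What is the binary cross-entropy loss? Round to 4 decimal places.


For y=1: Loss = -log(p)
= -log(0.239)
= -(-1.4313)
= 1.4313

1.4313


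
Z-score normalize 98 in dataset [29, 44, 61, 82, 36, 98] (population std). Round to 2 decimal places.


Mean = (29 + 44 + 61 + 82 + 36 + 98) / 6 = 58.3333
Variance = sum((x_i - mean)^2) / n = 617.5556
Std = sqrt(617.5556) = 24.8507
Z = (x - mean) / std
= (98 - 58.3333) / 24.8507
= 39.6667 / 24.8507
= 1.60

1.60


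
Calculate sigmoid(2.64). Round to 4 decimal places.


sigmoid(z) = 1 / (1 + exp(-z))
exp(-(2.64)) = exp(-2.64) = 0.0714
1 + 0.0714 = 1.0714
1 / 1.0714 = 0.9334

0.9334


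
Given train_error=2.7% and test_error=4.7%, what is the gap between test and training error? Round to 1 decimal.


Generalization gap = test_error - train_error
= 4.7 - 2.7
= 2.0%
A moderate gap.

2.0


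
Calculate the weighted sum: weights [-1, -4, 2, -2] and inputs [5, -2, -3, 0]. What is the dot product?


Element-wise products:
-1 * 5 = -5
-4 * -2 = 8
2 * -3 = -6
-2 * 0 = 0
Sum = -5 + 8 + -6 + 0
= -3

-3


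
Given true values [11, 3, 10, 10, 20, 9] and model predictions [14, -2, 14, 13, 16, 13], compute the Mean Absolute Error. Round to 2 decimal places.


Absolute errors: [3, 5, 4, 3, 4, 4]
Sum of absolute errors = 23
MAE = 23 / 6 = 3.83

3.83


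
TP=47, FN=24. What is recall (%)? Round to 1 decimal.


Recall = TP / (TP + FN) * 100
= 47 / (47 + 24)
= 47 / 71
= 0.662
= 66.2%

66.2


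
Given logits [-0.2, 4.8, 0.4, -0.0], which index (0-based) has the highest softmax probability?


Softmax is a monotonic transformation, so it preserves the argmax.
We need to find the index of the maximum logit.
Index 0: -0.2
Index 1: 4.8
Index 2: 0.4
Index 3: -0.0
Maximum logit = 4.8 at index 1

1


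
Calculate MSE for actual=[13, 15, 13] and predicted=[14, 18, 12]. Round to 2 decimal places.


Differences: [-1, -3, 1]
Squared errors: [1, 9, 1]
Sum of squared errors = 11
MSE = 11 / 3 = 3.67

3.67


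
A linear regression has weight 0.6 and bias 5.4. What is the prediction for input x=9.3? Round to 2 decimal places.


y = 0.6 * 9.3 + (5.4)
= 5.58 + (5.4)
= 10.98

10.98


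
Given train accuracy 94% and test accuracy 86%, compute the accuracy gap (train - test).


Gap = train_accuracy - test_accuracy
= 94 - 86
= 8%
This moderate gap may indicate mild overfitting.

8


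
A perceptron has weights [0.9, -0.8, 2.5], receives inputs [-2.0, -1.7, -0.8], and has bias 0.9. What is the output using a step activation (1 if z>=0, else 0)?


z = w . x + b
= 0.9*-2.0 + -0.8*-1.7 + 2.5*-0.8 + 0.9
= -1.8 + 1.36 + -2.0 + 0.9
= -2.44 + 0.9
= -1.54
Since z = -1.54 < 0, output = 0

0


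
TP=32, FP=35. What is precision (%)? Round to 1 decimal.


Precision = TP / (TP + FP) * 100
= 32 / (32 + 35)
= 32 / 67
= 0.4776
= 47.8%

47.8


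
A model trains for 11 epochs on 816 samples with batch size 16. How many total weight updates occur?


Iterations per epoch = 816 / 16 = 51
Total updates = iterations_per_epoch * epochs
= 51 * 11
= 561

561


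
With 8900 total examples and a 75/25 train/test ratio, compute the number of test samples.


Train samples = 8900 * 75% = 6675
Test samples = 8900 - 6675
= 2225

2225


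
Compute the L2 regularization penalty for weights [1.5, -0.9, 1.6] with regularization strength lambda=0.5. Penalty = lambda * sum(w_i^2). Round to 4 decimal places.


Squaring each weight:
1.5^2 = 2.25
(-0.9)^2 = 0.81
1.6^2 = 2.56
Sum of squares = 5.62
Penalty = 0.5 * 5.62 = 2.8100

2.8100


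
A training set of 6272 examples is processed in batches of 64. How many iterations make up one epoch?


Iterations per epoch = dataset_size / batch_size
= 6272 / 64
= 98

98


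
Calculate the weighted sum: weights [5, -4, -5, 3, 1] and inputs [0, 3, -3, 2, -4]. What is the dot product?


Element-wise products:
5 * 0 = 0
-4 * 3 = -12
-5 * -3 = 15
3 * 2 = 6
1 * -4 = -4
Sum = 0 + -12 + 15 + 6 + -4
= 5

5


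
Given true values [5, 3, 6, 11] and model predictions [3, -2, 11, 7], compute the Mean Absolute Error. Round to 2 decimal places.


Absolute errors: [2, 5, 5, 4]
Sum of absolute errors = 16
MAE = 16 / 4 = 4.00

4.00


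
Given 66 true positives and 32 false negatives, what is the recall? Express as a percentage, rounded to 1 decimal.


Recall = TP / (TP + FN) * 100
= 66 / (66 + 32)
= 66 / 98
= 0.6735
= 67.3%

67.3


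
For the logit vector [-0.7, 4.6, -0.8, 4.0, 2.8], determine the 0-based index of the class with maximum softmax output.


Softmax is a monotonic transformation, so it preserves the argmax.
We need to find the index of the maximum logit.
Index 0: -0.7
Index 1: 4.6
Index 2: -0.8
Index 3: 4.0
Index 4: 2.8
Maximum logit = 4.6 at index 1

1


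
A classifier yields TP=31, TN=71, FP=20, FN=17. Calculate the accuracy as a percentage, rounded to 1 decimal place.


Accuracy = (TP + TN) / (TP + TN + FP + FN) * 100
= (31 + 71) / (31 + 71 + 20 + 17)
= 102 / 139
= 0.7338
= 73.4%

73.4


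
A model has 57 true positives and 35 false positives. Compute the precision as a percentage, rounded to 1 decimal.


Precision = TP / (TP + FP) * 100
= 57 / (57 + 35)
= 57 / 92
= 0.6196
= 62.0%

62.0


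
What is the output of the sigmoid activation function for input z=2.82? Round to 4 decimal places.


sigmoid(z) = 1 / (1 + exp(-z))
exp(-(2.82)) = exp(-2.82) = 0.0596
1 + 0.0596 = 1.0596
1 / 1.0596 = 0.9437

0.9437


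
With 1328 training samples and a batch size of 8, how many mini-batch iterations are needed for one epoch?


Iterations per epoch = dataset_size / batch_size
= 1328 / 8
= 166

166


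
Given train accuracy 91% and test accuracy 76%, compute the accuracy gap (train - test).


Gap = train_accuracy - test_accuracy
= 91 - 76
= 15%
This gap suggests the model is overfitting.

15


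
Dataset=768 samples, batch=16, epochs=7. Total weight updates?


Iterations per epoch = 768 / 16 = 48
Total updates = iterations_per_epoch * epochs
= 48 * 7
= 336

336


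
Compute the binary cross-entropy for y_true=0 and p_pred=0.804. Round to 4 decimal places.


For y=0: Loss = -log(1-p)
= -log(1 - 0.804)
= -log(0.196)
= -(-1.6296)
= 1.6296

1.6296


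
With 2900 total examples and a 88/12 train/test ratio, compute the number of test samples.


Train samples = 2900 * 88% = 2552
Test samples = 2900 - 2552
= 348

348


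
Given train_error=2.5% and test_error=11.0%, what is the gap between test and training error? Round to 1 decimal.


Generalization gap = test_error - train_error
= 11.0 - 2.5
= 8.5%
A moderate gap.

8.5


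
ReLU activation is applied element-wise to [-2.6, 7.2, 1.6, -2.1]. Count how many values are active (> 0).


ReLU(x) = max(0, x) for each element:
ReLU(-2.6) = 0
ReLU(7.2) = 7.2
ReLU(1.6) = 1.6
ReLU(-2.1) = 0
Active neurons (>0): 2

2


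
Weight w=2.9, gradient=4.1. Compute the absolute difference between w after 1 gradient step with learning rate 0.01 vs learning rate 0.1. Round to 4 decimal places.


With lr=0.01: w_new = 2.9 - 0.01 * 4.1 = 2.859
With lr=0.1: w_new = 2.9 - 0.1 * 4.1 = 2.49
Absolute difference = |2.859 - 2.49|
= 0.3690

0.3690


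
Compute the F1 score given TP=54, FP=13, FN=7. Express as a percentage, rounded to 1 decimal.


Precision = TP / (TP + FP) = 54 / 67 = 0.806
Recall = TP / (TP + FN) = 54 / 61 = 0.8852
F1 = 2 * P * R / (P + R)
= 2 * 0.806 * 0.8852 / (0.806 + 0.8852)
= 1.427 / 1.6912
= 0.8438
As percentage: 84.4%

84.4


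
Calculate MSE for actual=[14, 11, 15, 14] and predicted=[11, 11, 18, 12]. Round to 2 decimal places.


Differences: [3, 0, -3, 2]
Squared errors: [9, 0, 9, 4]
Sum of squared errors = 22
MSE = 22 / 4 = 5.50

5.50


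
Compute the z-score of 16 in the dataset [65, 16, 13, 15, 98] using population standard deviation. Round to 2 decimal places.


Mean = (65 + 16 + 13 + 15 + 98) / 5 = 41.4
Variance = sum((x_i - mean)^2) / n = 1181.84
Std = sqrt(1181.84) = 34.3779
Z = (x - mean) / std
= (16 - 41.4) / 34.3779
= -25.4 / 34.3779
= -0.74

-0.74


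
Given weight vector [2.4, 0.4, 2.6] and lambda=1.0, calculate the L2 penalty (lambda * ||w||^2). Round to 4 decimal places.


Squaring each weight:
2.4^2 = 5.76
0.4^2 = 0.16
2.6^2 = 6.76
Sum of squares = 12.68
Penalty = 1.0 * 12.68 = 12.6800

12.6800


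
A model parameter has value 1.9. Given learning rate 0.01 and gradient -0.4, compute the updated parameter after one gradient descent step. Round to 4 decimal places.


w_new = w_old - lr * gradient
= 1.9 - 0.01 * -0.4
= 1.9 - (-0.004)
= 1.9040

1.9040


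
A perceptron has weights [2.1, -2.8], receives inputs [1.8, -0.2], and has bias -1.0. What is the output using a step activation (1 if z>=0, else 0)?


z = w . x + b
= 2.1*1.8 + -2.8*-0.2 + -1.0
= 3.78 + 0.56 + -1.0
= 4.34 + -1.0
= 3.34
Since z = 3.34 >= 0, output = 1

1


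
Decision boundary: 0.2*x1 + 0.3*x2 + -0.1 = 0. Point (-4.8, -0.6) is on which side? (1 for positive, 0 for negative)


Compute 0.2 * -4.8 + 0.3 * -0.6 + -0.1
= -0.96 + -0.18 + -0.1
= -1.24
Since -1.24 < 0, the point is on the negative side.

0


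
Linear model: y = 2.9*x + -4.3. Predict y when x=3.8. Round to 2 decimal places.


y = 2.9 * 3.8 + (-4.3)
= 11.02 + (-4.3)
= 6.72

6.72


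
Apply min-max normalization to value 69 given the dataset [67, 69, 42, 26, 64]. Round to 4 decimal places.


Min = 26, Max = 69
Range = 69 - 26 = 43
Scaled = (x - min) / (max - min)
= (69 - 26) / 43
= 43 / 43
= 1.0000

1.0000


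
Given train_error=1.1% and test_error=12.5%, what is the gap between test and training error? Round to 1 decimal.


Generalization gap = test_error - train_error
= 12.5 - 1.1
= 11.4%
A large gap suggests overfitting.

11.4


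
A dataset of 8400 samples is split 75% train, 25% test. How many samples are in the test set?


Train samples = 8400 * 75% = 6300
Test samples = 8400 - 6300
= 2100

2100


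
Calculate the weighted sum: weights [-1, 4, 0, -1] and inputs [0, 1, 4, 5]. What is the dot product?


Element-wise products:
-1 * 0 = 0
4 * 1 = 4
0 * 4 = 0
-1 * 5 = -5
Sum = 0 + 4 + 0 + -5
= -1

-1


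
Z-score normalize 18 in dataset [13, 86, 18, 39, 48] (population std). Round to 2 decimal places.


Mean = (13 + 86 + 18 + 39 + 48) / 5 = 40.8
Variance = sum((x_i - mean)^2) / n = 678.16
Std = sqrt(678.16) = 26.0415
Z = (x - mean) / std
= (18 - 40.8) / 26.0415
= -22.8 / 26.0415
= -0.88

-0.88


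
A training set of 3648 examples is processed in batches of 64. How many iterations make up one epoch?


Iterations per epoch = dataset_size / batch_size
= 3648 / 64
= 57

57


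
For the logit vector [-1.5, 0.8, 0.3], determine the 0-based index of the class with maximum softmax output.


Softmax is a monotonic transformation, so it preserves the argmax.
We need to find the index of the maximum logit.
Index 0: -1.5
Index 1: 0.8
Index 2: 0.3
Maximum logit = 0.8 at index 1

1


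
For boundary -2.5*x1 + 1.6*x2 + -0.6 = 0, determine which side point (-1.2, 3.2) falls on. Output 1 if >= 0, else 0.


Compute -2.5 * -1.2 + 1.6 * 3.2 + -0.6
= 3.0 + 5.12 + -0.6
= 7.52
Since 7.52 >= 0, the point is on the positive side.

1
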